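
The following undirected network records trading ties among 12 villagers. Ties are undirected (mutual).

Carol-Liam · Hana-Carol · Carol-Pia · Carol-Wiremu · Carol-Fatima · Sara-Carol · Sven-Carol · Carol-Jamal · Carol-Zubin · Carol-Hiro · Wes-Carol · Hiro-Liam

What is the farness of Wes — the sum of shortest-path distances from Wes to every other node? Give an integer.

Distances from Wes: Carol:1, Fatima:2, Hana:2, Hiro:2, Jamal:2, Liam:2, Pia:2, Sara:2, Sven:2, Wiremu:2, Zubin:2.
Sum = 1 + 2 + 2 + 2 + 2 + 2 + 2 + 2 + 2 + 2 + 2 = 21.

21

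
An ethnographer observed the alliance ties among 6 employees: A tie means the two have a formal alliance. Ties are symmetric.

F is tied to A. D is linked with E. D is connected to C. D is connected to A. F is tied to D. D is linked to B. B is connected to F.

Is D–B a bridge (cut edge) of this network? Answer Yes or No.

No

Even without that edge, D still reaches B via D – F – B, so the network stays connected. Not a bridge.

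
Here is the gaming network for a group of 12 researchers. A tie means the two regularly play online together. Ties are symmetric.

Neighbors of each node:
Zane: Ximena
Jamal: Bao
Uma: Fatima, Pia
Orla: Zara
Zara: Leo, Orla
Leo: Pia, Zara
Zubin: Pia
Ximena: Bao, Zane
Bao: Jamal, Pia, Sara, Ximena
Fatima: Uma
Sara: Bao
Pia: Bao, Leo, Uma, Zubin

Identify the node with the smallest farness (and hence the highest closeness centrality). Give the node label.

Pia

Farness (sum of distances to all others) for each node — Bao:22, Fatima:38, Jamal:32, Leo:26, Orla:44, Pia:20, Sara:32, Uma:28, Ximena:30, Zane:40, Zara:34, Zubin:30.
The smallest farness is 20, for Pia, so Pia has the highest closeness.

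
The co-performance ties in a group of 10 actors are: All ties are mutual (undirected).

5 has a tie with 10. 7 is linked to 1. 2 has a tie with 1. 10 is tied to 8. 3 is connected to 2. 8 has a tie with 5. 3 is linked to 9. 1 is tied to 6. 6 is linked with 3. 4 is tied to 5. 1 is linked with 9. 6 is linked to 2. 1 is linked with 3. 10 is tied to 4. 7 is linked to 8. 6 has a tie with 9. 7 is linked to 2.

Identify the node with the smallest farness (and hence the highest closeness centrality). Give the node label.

Farness (sum of distances to all others) for each node — 1:17, 2:18, 3:22, 4:30, 5:23, 6:22, 7:16, 8:18, 9:23, 10:23.
The smallest farness is 16, for 7, so 7 has the highest closeness.

7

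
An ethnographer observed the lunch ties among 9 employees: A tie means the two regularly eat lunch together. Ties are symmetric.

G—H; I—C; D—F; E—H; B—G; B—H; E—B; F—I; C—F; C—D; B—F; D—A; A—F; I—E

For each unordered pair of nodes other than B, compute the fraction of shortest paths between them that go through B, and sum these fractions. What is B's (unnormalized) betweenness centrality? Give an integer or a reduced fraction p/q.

10

Pairs whose geodesics pass through B — F–E: 1/2; F–G: 1; F–H: 1; A–E: 1/2; A–G: 1; A–H: 1; D–E: 1/3; D–G: 1; D–H: 1; C–G: 1; C–H: 1/2; I–G: 2/3; E–G: 1/2.
All other pairs contribute 0.
Summing the contributions gives betweenness(B) = 10.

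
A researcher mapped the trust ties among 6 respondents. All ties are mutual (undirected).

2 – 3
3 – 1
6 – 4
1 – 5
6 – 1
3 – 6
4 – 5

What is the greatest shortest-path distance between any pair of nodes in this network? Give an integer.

3

Eccentricity of each node (its greatest distance to any other): 1:2, 2:3, 3:2, 4:3, 5:3, 6:2.
The maximum eccentricity is 3, realized for instance by the pair 2–5 via 2 – 3 – 1 – 5. So the diameter is 3.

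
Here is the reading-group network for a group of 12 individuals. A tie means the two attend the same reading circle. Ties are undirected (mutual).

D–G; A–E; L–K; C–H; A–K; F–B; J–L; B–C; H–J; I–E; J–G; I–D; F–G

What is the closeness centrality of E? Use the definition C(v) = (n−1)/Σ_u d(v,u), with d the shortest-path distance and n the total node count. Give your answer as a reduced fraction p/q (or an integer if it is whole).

11/36

Distances from E: A:1, B:5, C:6, D:2, F:4, G:3, H:5, I:1, J:4, K:2, L:3. Sum = 36.
n = 12, so closeness = 11/36.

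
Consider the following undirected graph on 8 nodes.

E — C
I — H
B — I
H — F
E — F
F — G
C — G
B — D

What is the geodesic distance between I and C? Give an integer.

4

One shortest route is I – H – F – G – C, which uses 4 edges, and at distance 3 from I we only reach {E, G}, which does not include C. So d(I,C) = 4.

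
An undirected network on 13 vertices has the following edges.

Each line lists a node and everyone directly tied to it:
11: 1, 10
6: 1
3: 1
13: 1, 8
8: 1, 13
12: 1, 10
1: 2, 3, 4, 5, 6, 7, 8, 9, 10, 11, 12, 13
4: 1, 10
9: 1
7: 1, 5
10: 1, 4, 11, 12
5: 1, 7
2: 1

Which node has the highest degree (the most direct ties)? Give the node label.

1

Degrees — 1:12, 2:1, 3:1, 4:2, 5:2, 6:1, 7:2, 8:2, 9:1, 10:4, 11:2, 12:2, 13:2.
The maximum is 12, attained only by 1.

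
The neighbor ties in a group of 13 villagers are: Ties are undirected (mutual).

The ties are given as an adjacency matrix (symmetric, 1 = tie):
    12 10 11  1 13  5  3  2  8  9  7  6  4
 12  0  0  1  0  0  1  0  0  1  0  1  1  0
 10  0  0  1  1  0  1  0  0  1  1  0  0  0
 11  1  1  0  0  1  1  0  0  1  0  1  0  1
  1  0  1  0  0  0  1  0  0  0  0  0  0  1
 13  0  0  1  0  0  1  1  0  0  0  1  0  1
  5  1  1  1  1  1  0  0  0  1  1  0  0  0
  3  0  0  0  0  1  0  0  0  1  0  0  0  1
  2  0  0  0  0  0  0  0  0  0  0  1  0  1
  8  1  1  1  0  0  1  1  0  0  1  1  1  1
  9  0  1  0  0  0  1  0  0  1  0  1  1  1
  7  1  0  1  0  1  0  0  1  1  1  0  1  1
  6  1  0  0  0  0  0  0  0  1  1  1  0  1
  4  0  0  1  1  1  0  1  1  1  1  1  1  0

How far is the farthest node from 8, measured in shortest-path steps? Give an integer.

Distances from 8: 1:2, 2:2, 3:1, 4:1, 5:1, 6:1, 7:1, 9:1, 10:1, 11:1, 12:1, 13:2.
The largest is 2 (to 1, 13, and 2), so the eccentricity of 8 is 2.

2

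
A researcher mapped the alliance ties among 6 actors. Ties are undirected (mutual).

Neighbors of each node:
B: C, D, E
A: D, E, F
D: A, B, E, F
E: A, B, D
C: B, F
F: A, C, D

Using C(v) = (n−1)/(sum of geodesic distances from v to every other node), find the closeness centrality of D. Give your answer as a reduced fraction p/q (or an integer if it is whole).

5/6

Distances from D: A:1, B:1, C:2, E:1, F:1. Sum = 6.
n = 6, so closeness = 5/6.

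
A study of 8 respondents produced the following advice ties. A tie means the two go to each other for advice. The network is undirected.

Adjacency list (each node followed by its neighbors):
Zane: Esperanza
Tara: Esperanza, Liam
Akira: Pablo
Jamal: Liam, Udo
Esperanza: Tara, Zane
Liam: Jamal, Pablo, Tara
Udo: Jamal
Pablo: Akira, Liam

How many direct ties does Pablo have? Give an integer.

2

Pablo is directly tied to Akira and Liam. That is 2 neighbors, so the degree of Pablo is 2.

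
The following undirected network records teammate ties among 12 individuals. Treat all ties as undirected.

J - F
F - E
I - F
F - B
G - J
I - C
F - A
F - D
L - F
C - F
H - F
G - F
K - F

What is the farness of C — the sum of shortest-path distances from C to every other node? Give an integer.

Distances from C: A:2, B:2, D:2, E:2, F:1, G:2, H:2, I:1, J:2, K:2, L:2.
Sum = 2 + 2 + 2 + 2 + 1 + 2 + 2 + 1 + 2 + 2 + 2 = 20.

20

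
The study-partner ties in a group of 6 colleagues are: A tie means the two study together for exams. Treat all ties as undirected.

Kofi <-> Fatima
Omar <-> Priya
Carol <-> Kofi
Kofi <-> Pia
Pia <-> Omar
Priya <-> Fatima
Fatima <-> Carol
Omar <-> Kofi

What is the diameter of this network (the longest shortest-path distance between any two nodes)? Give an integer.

Eccentricity of each node (its greatest distance to any other): Carol:2, Fatima:2, Kofi:2, Omar:2, Pia:2, Priya:2.
The maximum eccentricity is 2, realized for instance by the pair Omar–Carol via Omar – Kofi – Carol. So the diameter is 2.

2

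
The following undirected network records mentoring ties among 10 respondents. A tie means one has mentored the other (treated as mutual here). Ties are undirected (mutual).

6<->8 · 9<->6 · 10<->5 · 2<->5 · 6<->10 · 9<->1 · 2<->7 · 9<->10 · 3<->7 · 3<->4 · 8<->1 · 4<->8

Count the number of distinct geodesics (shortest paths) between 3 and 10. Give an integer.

2

The shortest distance is 4. The length-4 paths are: 3–7–2–5–10; 3–4–8–6–10.
That gives 2 distinct shortest paths.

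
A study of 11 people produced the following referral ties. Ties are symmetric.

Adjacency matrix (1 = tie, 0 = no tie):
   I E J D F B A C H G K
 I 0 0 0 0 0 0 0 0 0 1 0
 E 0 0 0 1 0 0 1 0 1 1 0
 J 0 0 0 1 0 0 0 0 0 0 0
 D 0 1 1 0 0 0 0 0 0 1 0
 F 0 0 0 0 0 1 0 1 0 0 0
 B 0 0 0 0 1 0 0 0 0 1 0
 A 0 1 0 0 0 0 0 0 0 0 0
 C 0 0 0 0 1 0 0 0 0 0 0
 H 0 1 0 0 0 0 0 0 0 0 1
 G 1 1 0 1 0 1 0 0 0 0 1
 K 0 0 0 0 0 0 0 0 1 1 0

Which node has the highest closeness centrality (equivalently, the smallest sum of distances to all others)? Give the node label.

Farness (sum of distances to all others) for each node — A:28, B:21, C:37, D:20, E:19, F:28, G:16, H:26, I:25, J:29, K:23.
The smallest farness is 16, for G, so G has the highest closeness.

G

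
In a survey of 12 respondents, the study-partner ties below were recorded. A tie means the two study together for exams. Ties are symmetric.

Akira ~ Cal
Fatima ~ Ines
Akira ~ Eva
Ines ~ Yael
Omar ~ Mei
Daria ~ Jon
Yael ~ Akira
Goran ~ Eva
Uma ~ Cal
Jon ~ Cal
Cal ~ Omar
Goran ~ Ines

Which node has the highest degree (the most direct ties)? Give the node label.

Cal

Degrees — Akira:3, Cal:4, Daria:1, Eva:2, Fatima:1, Goran:2, Ines:3, Jon:2, Mei:1, Omar:2, Uma:1, Yael:2.
The maximum is 4, attained only by Cal.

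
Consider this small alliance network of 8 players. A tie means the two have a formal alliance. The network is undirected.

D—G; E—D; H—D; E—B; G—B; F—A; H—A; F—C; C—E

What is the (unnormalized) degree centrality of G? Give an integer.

G is directly tied to B and D. That is 2 neighbors, so the degree of G is 2.

2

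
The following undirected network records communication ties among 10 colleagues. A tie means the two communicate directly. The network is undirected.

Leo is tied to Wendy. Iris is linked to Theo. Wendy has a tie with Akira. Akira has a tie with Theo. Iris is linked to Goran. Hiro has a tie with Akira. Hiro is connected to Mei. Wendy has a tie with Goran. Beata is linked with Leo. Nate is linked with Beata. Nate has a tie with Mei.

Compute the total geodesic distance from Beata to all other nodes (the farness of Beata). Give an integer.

Distances from Beata: Akira:3, Goran:3, Hiro:3, Iris:4, Leo:1, Mei:2, Nate:1, Theo:4, Wendy:2.
Sum = 3 + 3 + 3 + 4 + 1 + 2 + 1 + 4 + 2 = 23.

23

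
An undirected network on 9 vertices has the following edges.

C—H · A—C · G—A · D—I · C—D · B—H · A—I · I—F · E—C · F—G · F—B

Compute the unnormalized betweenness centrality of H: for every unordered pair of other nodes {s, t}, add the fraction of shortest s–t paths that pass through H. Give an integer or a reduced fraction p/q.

10/3

Pairs whose geodesics pass through H — D–B: 1/2; A–B: 1/3; B–C: 1; B–E: 1; C–F: 1/4; E–F: 1/4.
All other pairs contribute 0.
Summing the contributions gives betweenness(H) = 10/3.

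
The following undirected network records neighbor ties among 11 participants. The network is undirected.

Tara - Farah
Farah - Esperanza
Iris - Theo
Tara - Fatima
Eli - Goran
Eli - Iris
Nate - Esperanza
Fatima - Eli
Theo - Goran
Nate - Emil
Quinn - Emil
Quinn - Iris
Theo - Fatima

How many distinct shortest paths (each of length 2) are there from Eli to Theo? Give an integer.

3

The shortest distance is 2. The length-2 paths are: Eli–Iris–Theo; Eli–Fatima–Theo; Eli–Goran–Theo.
That gives 3 distinct shortest paths.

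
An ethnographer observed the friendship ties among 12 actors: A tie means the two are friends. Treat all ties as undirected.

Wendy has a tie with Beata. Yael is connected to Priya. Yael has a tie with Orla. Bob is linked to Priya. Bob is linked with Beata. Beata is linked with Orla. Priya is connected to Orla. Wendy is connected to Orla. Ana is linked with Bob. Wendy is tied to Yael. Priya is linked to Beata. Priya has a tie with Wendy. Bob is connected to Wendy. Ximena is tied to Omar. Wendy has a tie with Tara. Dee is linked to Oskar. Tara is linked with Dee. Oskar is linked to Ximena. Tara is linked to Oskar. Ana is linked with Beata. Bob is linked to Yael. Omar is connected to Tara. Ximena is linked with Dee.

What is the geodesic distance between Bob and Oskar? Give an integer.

One shortest route is Bob – Wendy – Tara – Oskar, which uses 3 edges, and at distance 2 from Bob we only reach {Orla, Tara}, which does not include Oskar. So d(Bob,Oskar) = 3.

3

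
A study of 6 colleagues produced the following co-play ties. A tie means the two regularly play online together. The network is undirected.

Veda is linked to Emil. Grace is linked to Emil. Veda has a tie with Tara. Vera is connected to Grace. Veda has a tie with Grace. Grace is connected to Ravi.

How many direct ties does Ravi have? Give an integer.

Ravi is directly tied to Grace. That is 1 neighbor, so the degree of Ravi is 1.

1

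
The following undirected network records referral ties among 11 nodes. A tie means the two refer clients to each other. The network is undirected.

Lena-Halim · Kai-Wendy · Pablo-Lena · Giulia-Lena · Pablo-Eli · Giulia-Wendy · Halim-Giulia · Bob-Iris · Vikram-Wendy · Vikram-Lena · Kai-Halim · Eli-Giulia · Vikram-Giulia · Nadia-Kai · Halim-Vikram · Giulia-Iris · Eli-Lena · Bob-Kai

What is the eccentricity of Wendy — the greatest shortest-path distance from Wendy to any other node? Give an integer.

3

Distances from Wendy: Bob:2, Eli:2, Giulia:1, Halim:2, Iris:2, Kai:1, Lena:2, Nadia:2, Pablo:3, Vikram:1.
The largest is 3 (to Pablo), so the eccentricity of Wendy is 3.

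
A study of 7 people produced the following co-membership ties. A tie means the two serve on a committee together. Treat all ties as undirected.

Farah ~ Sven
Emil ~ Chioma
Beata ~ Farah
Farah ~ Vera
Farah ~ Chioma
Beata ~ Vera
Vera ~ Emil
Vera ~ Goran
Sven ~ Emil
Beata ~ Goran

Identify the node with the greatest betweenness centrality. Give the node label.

Farah

Unnormalized betweenness of each node: Beata:7/6, Chioma:1/3, Emil:13/6, Farah:29/6, Goran:0, Sven:1/3, Vera:25/6.
Farah has the largest value, 29/6, making it the main broker — the node through which the most shortest paths run.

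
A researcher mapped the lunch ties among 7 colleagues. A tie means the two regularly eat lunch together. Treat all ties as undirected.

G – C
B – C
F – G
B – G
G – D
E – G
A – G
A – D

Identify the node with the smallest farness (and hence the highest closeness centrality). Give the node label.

Farness (sum of distances to all others) for each node — A:10, B:10, C:10, D:10, E:11, F:11, G:6.
The smallest farness is 6, for G, so G has the highest closeness.

G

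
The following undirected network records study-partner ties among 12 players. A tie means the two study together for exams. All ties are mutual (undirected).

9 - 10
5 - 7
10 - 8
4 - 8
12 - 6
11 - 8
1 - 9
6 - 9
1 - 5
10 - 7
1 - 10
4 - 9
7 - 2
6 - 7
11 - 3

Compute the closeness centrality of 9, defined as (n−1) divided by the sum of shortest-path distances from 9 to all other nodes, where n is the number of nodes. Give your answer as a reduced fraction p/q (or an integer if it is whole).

1/2

Distances from 9: 1:1, 2:3, 3:4, 4:1, 5:2, 6:1, 7:2, 8:2, 10:1, 11:3, 12:2. Sum = 22.
n = 12, so closeness = 11/22 = 1/2.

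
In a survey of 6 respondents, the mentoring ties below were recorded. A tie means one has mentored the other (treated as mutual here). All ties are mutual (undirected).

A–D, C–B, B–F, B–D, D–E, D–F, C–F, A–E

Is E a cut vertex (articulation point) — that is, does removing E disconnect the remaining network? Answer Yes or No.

No

Even without E, every remaining node can still reach every other (the residual graph is connected), so E is not a cut vertex.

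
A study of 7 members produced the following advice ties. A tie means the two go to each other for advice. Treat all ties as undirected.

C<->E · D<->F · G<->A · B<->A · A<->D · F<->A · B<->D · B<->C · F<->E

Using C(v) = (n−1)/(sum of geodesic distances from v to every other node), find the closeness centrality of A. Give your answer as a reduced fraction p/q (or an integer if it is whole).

3/4

Distances from A: B:1, C:2, D:1, E:2, F:1, G:1. Sum = 8.
n = 7, so closeness = 6/8 = 3/4.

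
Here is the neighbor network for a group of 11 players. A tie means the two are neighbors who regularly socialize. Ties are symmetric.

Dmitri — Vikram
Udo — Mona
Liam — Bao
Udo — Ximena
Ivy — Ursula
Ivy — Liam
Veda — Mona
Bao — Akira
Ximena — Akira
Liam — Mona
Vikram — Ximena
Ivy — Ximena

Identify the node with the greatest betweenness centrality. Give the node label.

Ximena

Unnormalized betweenness of each node: Akira:7/2, Bao:2, Dmitri:0, Ivy:12, Liam:19/2, Mona:21/2, Udo:7, Ursula:0, Veda:0, Vikram:9, Ximena:45/2.
Ximena has the largest value, 45/2, making it the main broker — the node through which the most shortest paths run.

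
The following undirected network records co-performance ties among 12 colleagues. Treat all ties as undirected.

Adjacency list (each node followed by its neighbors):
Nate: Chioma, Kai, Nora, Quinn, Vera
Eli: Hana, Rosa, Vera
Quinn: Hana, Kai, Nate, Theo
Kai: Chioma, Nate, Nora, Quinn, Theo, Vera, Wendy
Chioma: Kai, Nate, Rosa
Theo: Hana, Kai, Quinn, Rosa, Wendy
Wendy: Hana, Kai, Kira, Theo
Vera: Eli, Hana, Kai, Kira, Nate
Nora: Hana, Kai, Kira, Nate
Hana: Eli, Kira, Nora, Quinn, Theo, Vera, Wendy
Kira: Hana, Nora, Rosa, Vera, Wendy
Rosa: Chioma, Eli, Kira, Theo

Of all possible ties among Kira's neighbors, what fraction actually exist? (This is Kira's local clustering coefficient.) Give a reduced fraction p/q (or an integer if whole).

3/10

Kira's neighbors: Hana, Nora, Rosa, Vera, and Wendy (k = 5).
Possible neighbor pairs: C(5,2) = 10. Edges among them: Hana–Nora, Hana–Vera, Hana–Wendy → e = 3.
Clustering(Kira) = 3/10.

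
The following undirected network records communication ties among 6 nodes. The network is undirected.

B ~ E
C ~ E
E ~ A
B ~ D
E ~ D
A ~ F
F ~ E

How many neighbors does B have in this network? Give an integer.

2

B is directly tied to D and E. That is 2 neighbors, so the degree of B is 2.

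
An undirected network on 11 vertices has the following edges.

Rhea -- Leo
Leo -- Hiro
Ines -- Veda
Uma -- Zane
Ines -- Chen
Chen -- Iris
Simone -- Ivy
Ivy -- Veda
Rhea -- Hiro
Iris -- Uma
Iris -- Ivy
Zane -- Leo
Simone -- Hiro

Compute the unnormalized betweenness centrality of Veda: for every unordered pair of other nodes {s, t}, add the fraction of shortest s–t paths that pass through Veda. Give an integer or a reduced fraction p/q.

9/2

Pairs whose geodesics pass through Veda — Rhea–Ines: 1; Hiro–Ines: 1; Simone–Ines: 1; Ivy–Ines: 1; Ines–Leo: 1/2.
All other pairs contribute 0.
Summing the contributions gives betweenness(Veda) = 9/2.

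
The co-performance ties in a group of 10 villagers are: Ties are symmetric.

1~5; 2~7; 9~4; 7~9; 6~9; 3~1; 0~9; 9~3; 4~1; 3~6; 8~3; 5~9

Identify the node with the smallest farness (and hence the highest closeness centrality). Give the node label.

Farness (sum of distances to all others) for each node — 0:20, 1:19, 2:26, 3:15, 4:18, 5:18, 6:17, 7:18, 8:23, 9:12.
The smallest farness is 12, for 9, so 9 has the highest closeness.

9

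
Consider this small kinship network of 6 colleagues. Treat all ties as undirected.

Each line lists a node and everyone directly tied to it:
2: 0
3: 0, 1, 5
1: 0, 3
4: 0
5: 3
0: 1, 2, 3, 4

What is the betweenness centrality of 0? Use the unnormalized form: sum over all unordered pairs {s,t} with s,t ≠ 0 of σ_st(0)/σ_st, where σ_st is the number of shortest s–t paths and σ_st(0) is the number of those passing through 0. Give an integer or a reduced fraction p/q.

7

Pairs whose geodesics pass through 0 — 4–2: 1; 4–1: 1; 4–5: 1; 4–3: 1; 2–1: 1; 2–5: 1; 2–3: 1.
All other pairs contribute 0.
Summing the contributions gives betweenness(0) = 7.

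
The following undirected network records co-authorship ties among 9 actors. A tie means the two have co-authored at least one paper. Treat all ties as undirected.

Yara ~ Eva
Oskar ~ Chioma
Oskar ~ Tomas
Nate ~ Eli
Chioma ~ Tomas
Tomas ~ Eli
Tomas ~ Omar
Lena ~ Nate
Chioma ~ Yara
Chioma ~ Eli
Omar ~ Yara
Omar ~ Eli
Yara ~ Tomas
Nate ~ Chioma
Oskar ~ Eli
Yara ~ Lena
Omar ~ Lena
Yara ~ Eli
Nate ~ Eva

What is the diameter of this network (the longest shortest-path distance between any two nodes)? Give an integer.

Eccentricity of each node (its greatest distance to any other): Chioma:2, Eli:2, Eva:3, Lena:3, Nate:2, Omar:2, Oskar:3, Tomas:2, Yara:2.
The maximum eccentricity is 3, realized for instance by the pair Lena–Oskar via Lena – Omar – Tomas – Oskar. So the diameter is 3.

3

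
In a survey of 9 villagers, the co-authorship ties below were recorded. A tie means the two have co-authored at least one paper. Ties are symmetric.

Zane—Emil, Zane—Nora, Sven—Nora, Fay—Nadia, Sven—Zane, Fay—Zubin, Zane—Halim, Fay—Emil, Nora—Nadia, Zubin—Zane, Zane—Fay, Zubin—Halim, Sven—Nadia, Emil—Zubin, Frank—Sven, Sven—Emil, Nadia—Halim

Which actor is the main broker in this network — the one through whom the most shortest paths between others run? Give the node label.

Sven

Unnormalized betweenness of each node: Emil:5/3, Fay:5/4, Frank:0, Halim:3/4, Nadia:3, Nora:1/4, Sven:33/4, Zane:6, Zubin:5/6.
Sven has the largest value, 33/4, making it the main broker — the node through which the most shortest paths run.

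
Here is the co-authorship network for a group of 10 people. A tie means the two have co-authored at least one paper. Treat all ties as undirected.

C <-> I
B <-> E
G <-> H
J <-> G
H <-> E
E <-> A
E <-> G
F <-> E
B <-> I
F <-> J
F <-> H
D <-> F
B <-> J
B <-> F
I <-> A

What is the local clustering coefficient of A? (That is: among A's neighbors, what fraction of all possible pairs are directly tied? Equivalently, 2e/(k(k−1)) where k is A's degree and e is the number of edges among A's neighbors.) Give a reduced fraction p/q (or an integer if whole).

A's neighbors: E and I (k = 2).
Possible neighbor pairs: C(2,2) = 1. Edges among them: none → e = 0.
Clustering(A) = 0/1.

0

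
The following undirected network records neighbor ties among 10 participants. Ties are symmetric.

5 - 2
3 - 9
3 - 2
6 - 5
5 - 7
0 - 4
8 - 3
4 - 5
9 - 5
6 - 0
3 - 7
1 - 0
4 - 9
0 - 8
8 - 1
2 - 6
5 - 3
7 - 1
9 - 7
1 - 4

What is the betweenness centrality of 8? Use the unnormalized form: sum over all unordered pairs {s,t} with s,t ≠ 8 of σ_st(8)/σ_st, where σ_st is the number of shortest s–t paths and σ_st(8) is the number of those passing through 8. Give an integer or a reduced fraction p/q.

17/10

Pairs whose geodesics pass through 8 — 1–3: 1/2; 1–2: 1/5; 3–0: 1.
All other pairs contribute 0.
Summing the contributions gives betweenness(8) = 17/10.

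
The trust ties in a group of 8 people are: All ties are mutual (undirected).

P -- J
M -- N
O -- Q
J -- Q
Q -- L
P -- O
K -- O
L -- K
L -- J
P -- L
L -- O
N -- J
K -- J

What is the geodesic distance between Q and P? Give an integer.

2

One shortest route is Q – J – P, which uses 2 edges, and Q and P are not directly tied, so nothing shorter exists. So d(Q,P) = 2.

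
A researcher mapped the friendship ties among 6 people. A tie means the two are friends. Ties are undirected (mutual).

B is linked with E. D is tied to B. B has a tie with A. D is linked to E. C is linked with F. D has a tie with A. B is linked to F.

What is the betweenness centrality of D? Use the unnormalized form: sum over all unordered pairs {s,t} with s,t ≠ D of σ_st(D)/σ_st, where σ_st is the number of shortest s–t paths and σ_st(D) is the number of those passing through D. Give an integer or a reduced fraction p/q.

Pairs whose geodesics pass through D — A–E: 1/2.
All other pairs contribute 0.
Summing the contributions gives betweenness(D) = 1/2.

1/2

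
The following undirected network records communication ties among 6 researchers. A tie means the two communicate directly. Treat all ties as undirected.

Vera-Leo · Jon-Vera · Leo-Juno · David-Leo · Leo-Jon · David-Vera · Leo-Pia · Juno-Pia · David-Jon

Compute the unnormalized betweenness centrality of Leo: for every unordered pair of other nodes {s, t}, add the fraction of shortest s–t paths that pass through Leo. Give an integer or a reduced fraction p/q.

6

Pairs whose geodesics pass through Leo — Juno–Vera: 1; Juno–Jon: 1; Juno–David: 1; Vera–Pia: 1; Pia–Jon: 1; Pia–David: 1.
All other pairs contribute 0.
Summing the contributions gives betweenness(Leo) = 6.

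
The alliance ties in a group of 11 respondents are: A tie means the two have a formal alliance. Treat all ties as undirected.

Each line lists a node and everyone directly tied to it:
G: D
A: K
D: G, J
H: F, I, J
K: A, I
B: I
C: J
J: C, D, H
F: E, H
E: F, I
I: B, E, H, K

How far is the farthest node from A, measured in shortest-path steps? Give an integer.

6

Distances from A: B:3, C:5, D:5, E:3, F:4, G:6, H:3, I:2, J:4, K:1.
The largest is 6 (to G), so the eccentricity of A is 6.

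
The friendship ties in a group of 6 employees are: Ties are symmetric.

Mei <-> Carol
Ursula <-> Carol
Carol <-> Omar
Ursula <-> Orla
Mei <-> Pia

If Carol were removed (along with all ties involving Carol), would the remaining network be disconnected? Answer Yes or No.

Removing Carol leaves {Orla and Ursula} with no path to {Omar}, so the network splits into 3 components. Carol is a cut vertex.

Yes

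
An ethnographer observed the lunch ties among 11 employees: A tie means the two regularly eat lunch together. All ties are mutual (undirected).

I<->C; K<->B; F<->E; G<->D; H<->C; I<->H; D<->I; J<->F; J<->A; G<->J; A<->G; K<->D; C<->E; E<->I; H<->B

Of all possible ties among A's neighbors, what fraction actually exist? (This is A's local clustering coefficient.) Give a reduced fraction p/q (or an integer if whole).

1

A's neighbors: G and J (k = 2).
Possible neighbor pairs: C(2,2) = 1. Edges among them: G–J → e = 1.
Clustering(A) = 1/1.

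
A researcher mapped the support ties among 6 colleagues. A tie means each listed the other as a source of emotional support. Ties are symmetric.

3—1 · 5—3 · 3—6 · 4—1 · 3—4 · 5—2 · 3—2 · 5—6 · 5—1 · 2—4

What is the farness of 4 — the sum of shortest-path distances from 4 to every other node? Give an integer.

Distances from 4: 1:1, 2:1, 3:1, 5:2, 6:2.
Sum = 1 + 1 + 1 + 2 + 2 = 7.

7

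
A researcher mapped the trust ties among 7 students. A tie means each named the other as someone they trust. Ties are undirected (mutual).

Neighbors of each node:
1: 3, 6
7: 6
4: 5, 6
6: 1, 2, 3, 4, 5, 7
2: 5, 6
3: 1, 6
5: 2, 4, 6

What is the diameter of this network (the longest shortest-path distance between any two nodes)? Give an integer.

2

Eccentricity of each node (its greatest distance to any other): 1:2, 2:2, 3:2, 4:2, 5:2, 6:1, 7:2.
The maximum eccentricity is 2, realized for instance by the pair 1–5 via 1 – 6 – 5. So the diameter is 2.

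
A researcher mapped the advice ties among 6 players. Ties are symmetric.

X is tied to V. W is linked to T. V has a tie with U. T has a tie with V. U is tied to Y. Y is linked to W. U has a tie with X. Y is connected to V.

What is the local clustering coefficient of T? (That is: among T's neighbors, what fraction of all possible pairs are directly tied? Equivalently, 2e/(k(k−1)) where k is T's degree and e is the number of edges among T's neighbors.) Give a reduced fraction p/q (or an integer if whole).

0

T's neighbors: V and W (k = 2).
Possible neighbor pairs: C(2,2) = 1. Edges among them: none → e = 0.
Clustering(T) = 0/1.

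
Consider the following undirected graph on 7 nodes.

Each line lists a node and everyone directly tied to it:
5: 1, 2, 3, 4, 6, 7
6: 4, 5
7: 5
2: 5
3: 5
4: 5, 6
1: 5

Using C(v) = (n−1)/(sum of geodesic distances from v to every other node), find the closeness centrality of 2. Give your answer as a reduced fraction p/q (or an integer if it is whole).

Distances from 2: 1:2, 3:2, 4:2, 5:1, 6:2, 7:2. Sum = 11.
n = 7, so closeness = 6/11.

6/11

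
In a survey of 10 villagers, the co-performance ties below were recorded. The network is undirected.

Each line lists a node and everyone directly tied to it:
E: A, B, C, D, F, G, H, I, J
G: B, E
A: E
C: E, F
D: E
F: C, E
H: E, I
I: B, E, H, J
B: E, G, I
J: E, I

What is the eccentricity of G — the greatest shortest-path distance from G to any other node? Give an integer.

Distances from G: A:2, B:1, C:2, D:2, E:1, F:2, H:2, I:2, J:2.
The largest is 2 (to H, F, C, A, I, D, and J), so the eccentricity of G is 2.

2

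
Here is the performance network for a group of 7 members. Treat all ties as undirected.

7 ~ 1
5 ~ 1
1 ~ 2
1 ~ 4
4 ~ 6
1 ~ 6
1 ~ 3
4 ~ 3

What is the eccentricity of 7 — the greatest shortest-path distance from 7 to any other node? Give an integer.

2

Distances from 7: 1:1, 2:2, 3:2, 4:2, 5:2, 6:2.
The largest is 2 (to 2, 4, 5, 6, and 3), so the eccentricity of 7 is 2.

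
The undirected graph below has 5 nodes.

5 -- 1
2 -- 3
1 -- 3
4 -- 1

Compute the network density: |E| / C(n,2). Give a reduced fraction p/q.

2/5

There are 4 edges and 5 nodes, so the maximum possible is C(5,2) = 10.
Density = 4/10 = 2/5.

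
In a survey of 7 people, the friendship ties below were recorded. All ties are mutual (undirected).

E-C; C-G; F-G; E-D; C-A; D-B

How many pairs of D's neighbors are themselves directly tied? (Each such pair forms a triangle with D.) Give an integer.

D's neighbors are B and E, but none of them are tied to each other, so no triangle contains D.

0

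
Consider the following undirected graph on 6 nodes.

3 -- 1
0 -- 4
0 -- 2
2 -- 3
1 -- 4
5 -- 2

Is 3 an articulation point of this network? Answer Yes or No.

No

Even without 3, every remaining node can still reach every other (the residual graph is connected), so 3 is not a cut vertex.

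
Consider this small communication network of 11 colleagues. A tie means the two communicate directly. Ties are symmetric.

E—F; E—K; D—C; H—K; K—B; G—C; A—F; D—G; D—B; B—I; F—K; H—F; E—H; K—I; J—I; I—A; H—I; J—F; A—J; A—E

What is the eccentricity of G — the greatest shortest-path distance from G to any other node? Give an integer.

4

Distances from G: A:4, B:2, C:1, D:1, E:4, F:4, H:4, I:3, J:4, K:3.
The largest is 4 (to E, H, F, A, and J), so the eccentricity of G is 4.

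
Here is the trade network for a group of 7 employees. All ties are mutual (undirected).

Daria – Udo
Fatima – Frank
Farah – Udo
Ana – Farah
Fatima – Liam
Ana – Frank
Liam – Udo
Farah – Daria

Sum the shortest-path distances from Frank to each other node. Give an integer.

Distances from Frank: Ana:1, Daria:3, Farah:2, Fatima:1, Liam:2, Udo:3.
Sum = 1 + 3 + 2 + 1 + 2 + 3 = 12.

12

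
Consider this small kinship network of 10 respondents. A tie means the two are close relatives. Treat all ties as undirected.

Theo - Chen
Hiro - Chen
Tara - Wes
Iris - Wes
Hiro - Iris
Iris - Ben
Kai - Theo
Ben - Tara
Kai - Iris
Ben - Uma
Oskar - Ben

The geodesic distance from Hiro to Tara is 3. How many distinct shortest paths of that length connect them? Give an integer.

The shortest distance is 3. The length-3 paths are: Hiro–Iris–Ben–Tara; Hiro–Iris–Wes–Tara.
That gives 2 distinct shortest paths.

2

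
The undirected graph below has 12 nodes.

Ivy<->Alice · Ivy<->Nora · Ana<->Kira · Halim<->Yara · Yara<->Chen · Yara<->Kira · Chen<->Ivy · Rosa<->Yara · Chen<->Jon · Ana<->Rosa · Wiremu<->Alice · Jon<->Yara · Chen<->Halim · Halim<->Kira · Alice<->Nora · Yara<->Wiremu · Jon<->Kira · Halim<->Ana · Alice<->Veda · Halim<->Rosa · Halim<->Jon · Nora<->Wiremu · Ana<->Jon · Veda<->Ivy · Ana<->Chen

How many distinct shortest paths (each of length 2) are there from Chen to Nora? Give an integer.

The shortest distance is 2, and the only length-2 path is Chen–Ivy–Nora. So there is exactly 1 shortest path.

1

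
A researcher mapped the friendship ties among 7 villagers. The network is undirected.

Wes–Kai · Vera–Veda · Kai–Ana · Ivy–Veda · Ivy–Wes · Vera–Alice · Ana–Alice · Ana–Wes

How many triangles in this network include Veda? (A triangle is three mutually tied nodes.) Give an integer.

Veda's neighbors are Ivy and Vera, but none of them are tied to each other, so no triangle contains Veda.

0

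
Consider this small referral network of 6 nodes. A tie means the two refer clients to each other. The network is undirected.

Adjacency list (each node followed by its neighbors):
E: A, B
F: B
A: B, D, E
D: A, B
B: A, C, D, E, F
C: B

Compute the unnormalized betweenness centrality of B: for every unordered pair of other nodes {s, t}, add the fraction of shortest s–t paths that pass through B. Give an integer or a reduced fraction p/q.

15/2

Pairs whose geodesics pass through B — A–C: 1; A–F: 1; C–E: 1; C–D: 1; C–F: 1; E–D: 1/2; E–F: 1; D–F: 1.
All other pairs contribute 0.
Summing the contributions gives betweenness(B) = 15/2.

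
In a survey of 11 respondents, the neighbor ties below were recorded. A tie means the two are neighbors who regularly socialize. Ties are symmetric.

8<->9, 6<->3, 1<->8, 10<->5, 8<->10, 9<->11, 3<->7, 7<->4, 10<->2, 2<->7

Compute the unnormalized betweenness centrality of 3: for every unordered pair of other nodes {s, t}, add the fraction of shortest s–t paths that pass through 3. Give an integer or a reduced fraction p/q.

Pairs whose geodesics pass through 3 — 11–6: 1; 2–6: 1; 9–6: 1; 4–6: 1; 6–8: 1; 6–5: 1; 6–7: 1; 6–1: 1; 6–10: 1.
All other pairs contribute 0.
Summing the contributions gives betweenness(3) = 9.

9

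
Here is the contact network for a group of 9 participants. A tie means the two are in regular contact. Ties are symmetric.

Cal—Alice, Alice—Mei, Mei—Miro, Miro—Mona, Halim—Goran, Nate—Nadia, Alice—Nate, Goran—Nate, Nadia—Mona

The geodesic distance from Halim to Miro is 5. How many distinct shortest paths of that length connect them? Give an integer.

The shortest distance is 5. The length-5 paths are: Halim–Goran–Nate–Alice–Mei–Miro; Halim–Goran–Nate–Nadia–Mona–Miro.
That gives 2 distinct shortest paths.

2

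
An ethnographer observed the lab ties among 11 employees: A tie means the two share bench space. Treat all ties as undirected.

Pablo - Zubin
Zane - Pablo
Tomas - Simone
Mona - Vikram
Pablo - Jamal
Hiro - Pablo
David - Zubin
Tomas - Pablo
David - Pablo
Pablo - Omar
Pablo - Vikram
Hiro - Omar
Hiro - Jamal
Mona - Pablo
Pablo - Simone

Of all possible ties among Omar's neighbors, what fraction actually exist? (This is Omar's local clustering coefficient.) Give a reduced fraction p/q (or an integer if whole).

Omar's neighbors: Hiro and Pablo (k = 2).
Possible neighbor pairs: C(2,2) = 1. Edges among them: Hiro–Pablo → e = 1.
Clustering(Omar) = 1/1.

1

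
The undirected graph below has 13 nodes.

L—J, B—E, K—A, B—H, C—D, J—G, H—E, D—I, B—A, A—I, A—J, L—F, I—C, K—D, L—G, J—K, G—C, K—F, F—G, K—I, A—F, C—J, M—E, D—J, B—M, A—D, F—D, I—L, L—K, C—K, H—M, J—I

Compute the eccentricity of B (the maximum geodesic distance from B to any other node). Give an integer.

3

Distances from B: A:1, C:3, D:2, E:1, F:2, G:3, H:1, I:2, J:2, K:2, L:3, M:1.
The largest is 3 (to L, C, and G), so the eccentricity of B is 3.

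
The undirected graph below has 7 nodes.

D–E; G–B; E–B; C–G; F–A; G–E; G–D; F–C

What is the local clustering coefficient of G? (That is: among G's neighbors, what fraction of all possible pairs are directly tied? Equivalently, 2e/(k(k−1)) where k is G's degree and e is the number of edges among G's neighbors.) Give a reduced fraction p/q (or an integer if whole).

1/3

G's neighbors: B, C, D, and E (k = 4).
Possible neighbor pairs: C(4,2) = 6. Edges among them: B–E, D–E → e = 2.
Clustering(G) = 2/6 = 1/3.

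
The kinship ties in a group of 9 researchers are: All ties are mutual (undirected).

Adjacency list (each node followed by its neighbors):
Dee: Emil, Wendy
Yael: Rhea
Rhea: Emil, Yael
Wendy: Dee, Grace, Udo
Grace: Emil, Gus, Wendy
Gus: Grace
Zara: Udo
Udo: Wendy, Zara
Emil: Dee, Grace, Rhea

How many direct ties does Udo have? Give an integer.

2

Udo is directly tied to Wendy and Zara. That is 2 neighbors, so the degree of Udo is 2.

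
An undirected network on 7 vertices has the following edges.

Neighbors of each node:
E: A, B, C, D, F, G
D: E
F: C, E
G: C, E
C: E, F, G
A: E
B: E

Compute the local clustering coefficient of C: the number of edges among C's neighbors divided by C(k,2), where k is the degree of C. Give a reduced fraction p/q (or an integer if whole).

C's neighbors: E, F, and G (k = 3).
Possible neighbor pairs: C(3,2) = 3. Edges among them: E–F, E–G → e = 2.
Clustering(C) = 2/3.

2/3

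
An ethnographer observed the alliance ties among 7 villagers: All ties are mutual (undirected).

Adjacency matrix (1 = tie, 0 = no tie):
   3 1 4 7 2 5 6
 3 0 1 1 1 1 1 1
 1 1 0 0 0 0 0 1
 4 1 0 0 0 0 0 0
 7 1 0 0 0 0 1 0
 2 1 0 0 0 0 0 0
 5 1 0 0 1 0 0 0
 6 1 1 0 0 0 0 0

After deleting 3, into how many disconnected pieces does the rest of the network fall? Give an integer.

4

Without 3, the remaining ties split the others into: {1, 6}; {4}; {5, 7}; {2}.
That's 4 separate components.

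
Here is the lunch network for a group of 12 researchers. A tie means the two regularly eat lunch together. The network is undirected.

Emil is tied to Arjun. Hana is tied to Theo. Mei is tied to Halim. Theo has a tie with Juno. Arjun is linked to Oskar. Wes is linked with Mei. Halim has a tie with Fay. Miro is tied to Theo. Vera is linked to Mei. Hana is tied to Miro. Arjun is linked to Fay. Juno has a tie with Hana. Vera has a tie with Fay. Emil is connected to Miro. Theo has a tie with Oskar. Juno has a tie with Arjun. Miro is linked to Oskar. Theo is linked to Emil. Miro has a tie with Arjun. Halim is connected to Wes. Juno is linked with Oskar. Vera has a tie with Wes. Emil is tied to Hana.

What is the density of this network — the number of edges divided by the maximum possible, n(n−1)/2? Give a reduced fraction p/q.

There are 23 edges and 12 nodes, so the maximum possible is C(12,2) = 66.
Density = 23/66.

23/66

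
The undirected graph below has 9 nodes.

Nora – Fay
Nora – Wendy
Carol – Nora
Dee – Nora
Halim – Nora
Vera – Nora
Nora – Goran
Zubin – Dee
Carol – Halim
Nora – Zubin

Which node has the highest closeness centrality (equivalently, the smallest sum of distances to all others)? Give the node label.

Farness (sum of distances to all others) for each node — Carol:14, Dee:14, Fay:15, Goran:15, Halim:14, Nora:8, Vera:15, Wendy:15, Zubin:14.
The smallest farness is 8, for Nora, so Nora has the highest closeness.

Nora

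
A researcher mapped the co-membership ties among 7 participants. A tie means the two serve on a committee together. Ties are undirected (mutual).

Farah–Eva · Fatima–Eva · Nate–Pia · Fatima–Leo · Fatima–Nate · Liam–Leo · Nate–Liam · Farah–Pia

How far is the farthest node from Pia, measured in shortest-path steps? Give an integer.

3

Distances from Pia: Eva:2, Farah:1, Fatima:2, Leo:3, Liam:2, Nate:1.
The largest is 3 (to Leo), so the eccentricity of Pia is 3.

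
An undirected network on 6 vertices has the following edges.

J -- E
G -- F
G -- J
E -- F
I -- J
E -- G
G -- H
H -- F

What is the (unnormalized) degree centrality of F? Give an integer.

F is directly tied to E, G, and H. That is 3 neighbors, so the degree of F is 3.

3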